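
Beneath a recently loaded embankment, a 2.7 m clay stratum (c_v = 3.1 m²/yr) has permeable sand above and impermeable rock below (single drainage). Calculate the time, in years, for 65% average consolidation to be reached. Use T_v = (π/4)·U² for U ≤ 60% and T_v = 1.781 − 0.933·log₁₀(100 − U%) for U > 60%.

t ≈ 0.8 years

Drainage path length: H_d = H = 2.7 m (single drainage).
U > 60%: T_v = 1.781 − 0.933·log₁₀(100 − 65) = 0.34038.
t = T_v·H_d²/c_v = 0.34038×2.7²/3.1 = 0.8004 years.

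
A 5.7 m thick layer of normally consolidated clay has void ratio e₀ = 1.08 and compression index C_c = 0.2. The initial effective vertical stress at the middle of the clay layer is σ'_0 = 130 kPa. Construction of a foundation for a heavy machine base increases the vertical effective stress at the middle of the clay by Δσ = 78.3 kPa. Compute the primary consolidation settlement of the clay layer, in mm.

Final effective stress: σ'_f = σ'_0 + Δσ = 130 + 78.3 = 208.3 kPa.
Normally consolidated clay, so the full stress increment lies on the virgin compression line:
S_c = C_c·H/(1+e₀)·log₁₀(σ'_f/σ'_0) = 0.2×5.7/(1+1.08)×log₁₀(208.3/130)
    = 0.54808 × 0.20475 = 0.1122 m

S_c ≈ 112 mm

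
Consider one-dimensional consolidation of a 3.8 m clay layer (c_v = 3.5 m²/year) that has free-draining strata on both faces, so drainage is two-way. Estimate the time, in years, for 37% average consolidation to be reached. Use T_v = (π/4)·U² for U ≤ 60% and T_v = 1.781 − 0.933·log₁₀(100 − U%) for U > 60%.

t ≈ 0.111 years

Drainage path length: H_d = H/2 = 1.9 m (double drainage).
U ≤ 60%: T_v = (π/4)·U² = (π/4)×0.37² = 0.10752.
t = T_v·H_d²/c_v = 0.10752×1.9²/3.5 = 0.1109 years.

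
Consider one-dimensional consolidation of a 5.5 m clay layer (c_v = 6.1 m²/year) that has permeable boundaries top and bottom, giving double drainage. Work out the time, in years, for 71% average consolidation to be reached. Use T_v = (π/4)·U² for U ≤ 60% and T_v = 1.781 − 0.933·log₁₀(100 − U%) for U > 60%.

Drainage path length: H_d = H/2 = 2.75 m (double drainage).
U > 60%: T_v = 1.781 − 0.933·log₁₀(100 − 71) = 0.41658.
t = T_v·H_d²/c_v = 0.41658×2.75²/6.1 = 0.5165 years.

t ≈ 0.516 years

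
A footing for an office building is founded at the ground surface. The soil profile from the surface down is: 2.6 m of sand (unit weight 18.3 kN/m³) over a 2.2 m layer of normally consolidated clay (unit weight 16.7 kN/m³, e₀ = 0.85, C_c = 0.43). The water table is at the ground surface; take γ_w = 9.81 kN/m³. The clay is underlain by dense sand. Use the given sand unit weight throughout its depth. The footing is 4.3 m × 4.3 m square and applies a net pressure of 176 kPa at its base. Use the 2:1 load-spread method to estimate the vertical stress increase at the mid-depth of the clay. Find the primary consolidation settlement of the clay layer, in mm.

S_c ≈ 222 mm

Mid-depth of clay below the ground surface: z = 2.6 + 2.2/2 = 3.7 m.
Total vertical stress at mid-clay: σ_v = 18.3×2.6 + 16.7×1.1 = 65.95 kPa.
Pore pressure: u = 9.81×(3.7 − 0) = 36.297 kPa.
Initial effective stress: σ'_0 = σ_v − u = 65.95 − 36.297 = 29.653 kPa.
Stress increase at mid-clay by the 2:1 spreading method:
Δσ = qBL/((B+z)(L+z)) = 176×4.3×4.3/((4.3+3.7)(4.3+3.7)) = 50.847 kPa
Final effective stress: σ'_f = σ'_0 + Δσ = 29.653 + 50.847 = 80.5 kPa.
Normally consolidated clay, so the full stress increment lies on the virgin compression line:
S_c = C_c·H/(1+e₀)·log₁₀(σ'_f/σ'_0) = 0.43×2.2/(1+0.85)×log₁₀(80.5/29.653)
    = 0.51135 × 0.43373 = 0.2218 m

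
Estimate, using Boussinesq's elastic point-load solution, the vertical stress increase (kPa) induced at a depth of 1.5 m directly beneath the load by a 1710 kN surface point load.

Δσ_z ≈ 363 kPa

Boussinesq vertical stress below a point load on an elastic half-space:
Δσ_z = 3P/(2πz²) · [1 + (r/z)²]^(−5/2)
r/z = 0/1.5 = 0; [1+(r/z)²]^(−5/2) = 1.
Δσ_z = 3×1710/(2π×1.5²) × 1 = 362.87 × 1 = 362.9 kPa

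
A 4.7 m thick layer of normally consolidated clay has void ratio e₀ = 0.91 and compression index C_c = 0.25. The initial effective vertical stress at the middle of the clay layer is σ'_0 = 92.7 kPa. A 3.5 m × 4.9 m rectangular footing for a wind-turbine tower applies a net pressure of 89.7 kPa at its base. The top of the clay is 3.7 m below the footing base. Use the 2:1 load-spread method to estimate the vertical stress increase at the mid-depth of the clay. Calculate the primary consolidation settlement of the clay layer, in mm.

S_c ≈ 39.3 mm

Mid-depth of clay below the footing base: z = 3.7 + 4.7/2 = 6.05 m.
Stress increase at mid-clay by the 2:1 spreading method:
Δσ = qBL/((B+z)(L+z)) = 89.7×3.5×4.9/((3.5+6.05)(4.9+6.05)) = 14.711 kPa
Final effective stress: σ'_f = σ'_0 + Δσ = 92.7 + 14.711 = 107.41 kPa.
Normally consolidated clay, so the full stress increment lies on the virgin compression line:
S_c = C_c·H/(1+e₀)·log₁₀(σ'_f/σ'_0) = 0.25×4.7/(1+0.91)×log₁₀(107.41/92.7)
    = 0.61518 × 0.063965 = 0.03935 m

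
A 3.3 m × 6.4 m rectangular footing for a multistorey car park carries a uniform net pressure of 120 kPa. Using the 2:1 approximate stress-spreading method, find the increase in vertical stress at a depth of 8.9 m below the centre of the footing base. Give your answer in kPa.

Δσ_z ≈ 13.6 kPa

By the 2:1 method the load spreads at 1 horizontal : 2 vertical, so at depth z the loaded area has grown by z in each plan dimension:
Δσ = qBL/((B+z)(L+z)) = 120×3.3×6.4/((3.3+8.9)(6.4+8.9)) = 13.578 kPa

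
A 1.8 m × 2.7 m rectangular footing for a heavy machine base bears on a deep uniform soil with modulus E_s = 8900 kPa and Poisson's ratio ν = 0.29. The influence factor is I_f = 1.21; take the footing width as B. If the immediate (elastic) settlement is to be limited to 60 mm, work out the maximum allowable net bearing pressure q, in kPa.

S_e = q·B·(1−ν²)/E_s · I_f  ⇒  q = S_e·E_s / (B·(1−ν²)·I_f).
q = 0.06 × 8900 / (1.8 × 0.9159 × 1.21) = 267.7 kPa

q ≈ 268 kPa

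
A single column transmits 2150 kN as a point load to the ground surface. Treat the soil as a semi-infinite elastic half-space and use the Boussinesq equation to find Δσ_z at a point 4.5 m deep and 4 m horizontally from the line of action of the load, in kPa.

Boussinesq vertical stress below a point load on an elastic half-space:
Δσ_z = 3P/(2πz²) · [1 + (r/z)²]^(−5/2)
r/z = 4/4.5 = 0.88889; [1+(r/z)²]^(−5/2) = 0.23323.
Δσ_z = 3×2150/(2π×4.5²) × 0.23323 = 50.694 × 0.23323 = 11.82 kPa

Δσ_z ≈ 11.8 kPa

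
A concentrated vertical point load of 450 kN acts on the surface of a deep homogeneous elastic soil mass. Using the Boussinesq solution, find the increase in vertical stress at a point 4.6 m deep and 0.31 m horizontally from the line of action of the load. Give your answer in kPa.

Boussinesq vertical stress below a point load on an elastic half-space:
Δσ_z = 3P/(2πz²) · [1 + (r/z)²]^(−5/2)
r/z = 0.31/4.6 = 0.067391; [1+(r/z)²]^(−5/2) = 0.98874.
Δσ_z = 3×450/(2π×4.6²) × 0.98874 = 10.154 × 0.98874 = 10.04 kPa

Δσ_z ≈ 10 kPa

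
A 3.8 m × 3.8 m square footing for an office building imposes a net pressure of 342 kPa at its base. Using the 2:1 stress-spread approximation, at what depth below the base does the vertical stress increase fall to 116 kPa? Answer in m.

2:1 spreading — at depth z the loaded area has grown by z in each plan dimension:
qB²/(B+z)² = Δσ_z ⇒ z = B(√(q/Δσ_z) − 1) = 3.8×(√(342/116) − 1) = 2.725 m

z ≈ 2.72 m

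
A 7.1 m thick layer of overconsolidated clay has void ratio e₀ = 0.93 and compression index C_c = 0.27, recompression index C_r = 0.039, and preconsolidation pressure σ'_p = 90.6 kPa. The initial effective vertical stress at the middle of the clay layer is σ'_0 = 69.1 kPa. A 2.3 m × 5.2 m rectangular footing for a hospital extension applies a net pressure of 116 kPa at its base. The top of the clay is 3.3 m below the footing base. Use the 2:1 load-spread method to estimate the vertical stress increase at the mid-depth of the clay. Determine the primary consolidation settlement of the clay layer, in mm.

Mid-depth of clay below the footing base: z = 3.3 + 7.1/2 = 6.85 m.
Stress increase at mid-clay by the 2:1 spreading method:
Δσ = qBL/((B+z)(L+z)) = 116×2.3×5.2/((2.3+6.85)(5.2+6.85)) = 12.583 kPa
Final effective stress: σ'_f = 69.1 + 12.583 = 81.683 kPa.
σ'_f = 81.683 ≤ σ'_p = 90.6 kPa, so the clay remains overconsolidated and only the recompression index applies:
S_c = C_r·H/(1+e₀)·log₁₀(σ'_f/σ'_0) = 0.039×7.1/1.93×log₁₀(81.683/69.1)
    = 0.14347 × 0.072654 = 0.01042 m

S_c ≈ 10.4 mm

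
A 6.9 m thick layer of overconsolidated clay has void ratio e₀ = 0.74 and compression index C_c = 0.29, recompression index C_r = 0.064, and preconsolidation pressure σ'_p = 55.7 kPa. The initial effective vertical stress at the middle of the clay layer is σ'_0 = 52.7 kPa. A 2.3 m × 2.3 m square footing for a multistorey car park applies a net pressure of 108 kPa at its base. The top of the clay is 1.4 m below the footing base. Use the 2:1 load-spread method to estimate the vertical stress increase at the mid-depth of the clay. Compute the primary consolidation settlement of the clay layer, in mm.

S_c ≈ 74.5 mm

Mid-depth of clay below the footing base: z = 1.4 + 6.9/2 = 4.85 m.
Stress increase at mid-clay by the 2:1 spreading method:
Δσ = qBL/((B+z)(L+z)) = 108×2.3×2.3/((2.3+4.85)(2.3+4.85)) = 11.176 kPa
Final effective stress: σ'_f = 52.7 + 11.176 = 63.876 kPa.
σ'_f = 63.876 > σ'_p = 55.7 kPa, so the stress path crosses the preconsolidation pressure — recompression up to σ'_p, then virgin compression beyond:
S_c = H/(1+e₀)·[C_r·log₁₀(σ'_p/σ'_0) + C_c·log₁₀(σ'_f/σ'_p)]
    = 6.9/1.74 × [0.064×log₁₀(55.7/52.7) + 0.29×log₁₀(63.876/55.7)]
    = 3.9655 × [0.0015389 + 0.01725] = 0.07451 m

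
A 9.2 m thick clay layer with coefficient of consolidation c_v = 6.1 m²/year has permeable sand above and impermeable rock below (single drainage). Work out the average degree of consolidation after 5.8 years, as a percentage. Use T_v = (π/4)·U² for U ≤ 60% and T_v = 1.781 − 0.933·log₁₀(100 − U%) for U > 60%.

U ≈ 71.1 %

Drainage path length: H_d = H = 9.2 m (single drainage).
T_v = c_v·t/H_d² = 6.1×5.8/9.2² = 0.41801.
T_v = 0.41801 corresponds to the U > 60% branch:
U = 1 − 10^((1.781 − T_v)/0.933)/100 = 0.711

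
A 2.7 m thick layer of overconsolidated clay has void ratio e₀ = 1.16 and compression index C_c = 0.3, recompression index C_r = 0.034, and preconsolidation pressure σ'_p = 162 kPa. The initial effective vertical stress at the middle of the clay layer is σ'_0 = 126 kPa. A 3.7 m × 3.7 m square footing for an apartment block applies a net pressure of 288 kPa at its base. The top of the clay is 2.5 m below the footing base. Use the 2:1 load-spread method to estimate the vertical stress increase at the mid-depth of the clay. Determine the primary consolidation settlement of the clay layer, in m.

S_c ≈ 0.035 m

Mid-depth of clay below the footing base: z = 2.5 + 2.7/2 = 3.85 m.
Stress increase at mid-clay by the 2:1 spreading method:
Δσ = qBL/((B+z)(L+z)) = 288×3.7×3.7/((3.7+3.85)(3.7+3.85)) = 69.167 kPa
Final effective stress: σ'_f = 126 + 69.167 = 195.17 kPa.
σ'_f = 195.17 > σ'_p = 162 kPa, so the stress path crosses the preconsolidation pressure — recompression up to σ'_p, then virgin compression beyond:
S_c = H/(1+e₀)·[C_r·log₁₀(σ'_p/σ'_0) + C_c·log₁₀(σ'_f/σ'_p)]
    = 2.7/2.16 × [0.034×log₁₀(162/126) + 0.3×log₁₀(195.17/162)]
    = 1.25 × [0.0037109 + 0.024269] = 0.03497 m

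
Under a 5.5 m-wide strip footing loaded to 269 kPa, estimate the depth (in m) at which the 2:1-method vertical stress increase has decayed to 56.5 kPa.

2:1 spreading — at depth z the loaded area has grown by z in each plan dimension:
qB/(B+z) = Δσ_z ⇒ z = qB/Δσ_z − B = 269×5.5/56.5 − 5.5 = 20.69 m

z ≈ 20.7 m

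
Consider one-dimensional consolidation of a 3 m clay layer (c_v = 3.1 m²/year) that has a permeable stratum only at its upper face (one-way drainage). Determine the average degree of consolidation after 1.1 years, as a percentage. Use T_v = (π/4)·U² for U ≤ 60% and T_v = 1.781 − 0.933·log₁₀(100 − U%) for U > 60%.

Drainage path length: H_d = H = 3 m (single drainage).
T_v = c_v·t/H_d² = 3.1×1.1/3² = 0.37889.
T_v = 0.37889 corresponds to the U > 60% branch:
U = 1 − 10^((1.781 − T_v)/0.933)/100 = 0.6817

U ≈ 68.2 %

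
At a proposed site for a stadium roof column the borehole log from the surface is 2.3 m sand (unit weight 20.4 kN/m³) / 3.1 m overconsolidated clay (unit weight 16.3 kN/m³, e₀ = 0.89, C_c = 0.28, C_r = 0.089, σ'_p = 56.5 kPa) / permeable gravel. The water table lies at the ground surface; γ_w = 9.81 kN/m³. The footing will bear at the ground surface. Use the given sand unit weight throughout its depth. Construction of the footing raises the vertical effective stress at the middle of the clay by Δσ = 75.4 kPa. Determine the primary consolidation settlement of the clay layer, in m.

Mid-depth of clay below the ground surface: z = 2.3 + 3.1/2 = 3.85 m.
Total vertical stress at mid-clay: σ_v = 20.4×2.3 + 16.3×1.55 = 72.185 kPa.
Pore pressure: u = 9.81×(3.85 − 0) = 37.769 kPa.
Initial effective stress: σ'_0 = σ_v − u = 72.185 − 37.769 = 34.416 kPa.
Final effective stress: σ'_f = 34.416 + 75.4 = 109.82 kPa.
σ'_f = 109.82 > σ'_p = 56.5 kPa, so the stress path crosses the preconsolidation pressure — recompression up to σ'_p, then virgin compression beyond:
S_c = H/(1+e₀)·[C_r·log₁₀(σ'_p/σ'_0) + C_c·log₁₀(σ'_f/σ'_p)]
    = 3.1/1.89 × [0.089×log₁₀(56.5/34.416) + 0.28×log₁₀(109.82/56.5)]
    = 1.6402 × [0.019161 + 0.080817] = 0.164 m

S_c ≈ 0.164 m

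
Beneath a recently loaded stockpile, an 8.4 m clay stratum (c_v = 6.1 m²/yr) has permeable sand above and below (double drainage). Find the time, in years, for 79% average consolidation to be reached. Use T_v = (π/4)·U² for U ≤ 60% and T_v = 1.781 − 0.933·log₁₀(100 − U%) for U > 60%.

t ≈ 1.58 years

Drainage path length: H_d = H/2 = 4.2 m (double drainage).
U > 60%: T_v = 1.781 − 0.933·log₁₀(100 − 79) = 0.54737.
t = T_v·H_d²/c_v = 0.54737×4.2²/6.1 = 1.583 years.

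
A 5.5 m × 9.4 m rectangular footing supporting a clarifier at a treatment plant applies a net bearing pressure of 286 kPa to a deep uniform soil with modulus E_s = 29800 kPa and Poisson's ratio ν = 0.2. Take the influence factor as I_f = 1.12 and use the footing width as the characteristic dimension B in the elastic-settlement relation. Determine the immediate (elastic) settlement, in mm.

S_e ≈ 56.8 mm

Immediate (elastic) settlement: S_e = q·B·(1−ν²)/E_s · I_f.
S_e = 286 × 5.5 × (1 − 0.2²) / 29800 × 1.12
    = 286 × 5.5 × 0.96 / 29800 × 1.12
    = 0.05675 m = 56.75 mm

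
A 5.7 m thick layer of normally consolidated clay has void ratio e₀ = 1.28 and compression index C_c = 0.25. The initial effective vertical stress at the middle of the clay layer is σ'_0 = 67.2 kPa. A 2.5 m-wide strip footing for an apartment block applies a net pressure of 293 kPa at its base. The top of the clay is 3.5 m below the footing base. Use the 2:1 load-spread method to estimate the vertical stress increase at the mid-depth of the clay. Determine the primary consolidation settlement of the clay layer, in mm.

Mid-depth of clay below the footing base: z = 3.5 + 5.7/2 = 6.35 m.
Stress increase at mid-clay by the 2:1 spreading method:
Δσ = qB/(B+z) = 293×2.5/(2.5+6.35) = 82.768 kPa
Final effective stress: σ'_f = σ'_0 + Δσ = 67.2 + 82.768 = 149.97 kPa.
Normally consolidated clay, so the full stress increment lies on the virgin compression line:
S_c = C_c·H/(1+e₀)·log₁₀(σ'_f/σ'_0) = 0.25×5.7/(1+1.28)×log₁₀(149.97/67.2)
    = 0.625 × 0.34864 = 0.2179 m

S_c ≈ 218 mm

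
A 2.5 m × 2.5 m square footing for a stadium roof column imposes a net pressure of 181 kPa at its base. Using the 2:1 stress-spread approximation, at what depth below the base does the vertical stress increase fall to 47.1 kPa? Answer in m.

z ≈ 2.4 m

2:1 spreading — at depth z the loaded area has grown by z in each plan dimension:
qB²/(B+z)² = Δσ_z ⇒ z = B(√(q/Δσ_z) − 1) = 2.5×(√(181/47.1) − 1) = 2.401 m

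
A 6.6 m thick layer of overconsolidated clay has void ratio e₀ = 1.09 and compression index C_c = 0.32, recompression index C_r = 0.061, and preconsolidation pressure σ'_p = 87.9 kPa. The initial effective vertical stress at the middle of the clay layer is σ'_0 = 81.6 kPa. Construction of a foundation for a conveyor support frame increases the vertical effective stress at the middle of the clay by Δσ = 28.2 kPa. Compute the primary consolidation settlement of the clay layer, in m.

Final effective stress: σ'_f = 81.6 + 28.2 = 109.8 kPa.
σ'_f = 109.8 > σ'_p = 87.9 kPa, so the stress path crosses the preconsolidation pressure — recompression up to σ'_p, then virgin compression beyond:
S_c = H/(1+e₀)·[C_r·log₁₀(σ'_p/σ'_0) + C_c·log₁₀(σ'_f/σ'_p)]
    = 6.6/2.09 × [0.061×log₁₀(87.9/81.6) + 0.32×log₁₀(109.8/87.9)]
    = 3.1579 × [0.0019702 + 0.030916] = 0.1039 m

S_c ≈ 0.104 m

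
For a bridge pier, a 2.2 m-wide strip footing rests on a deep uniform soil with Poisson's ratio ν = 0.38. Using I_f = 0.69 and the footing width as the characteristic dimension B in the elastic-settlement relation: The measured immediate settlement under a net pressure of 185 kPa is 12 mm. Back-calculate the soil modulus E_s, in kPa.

S_e = q·B·(1−ν²)/E_s · I_f  ⇒  E_s = q·B·(1−ν²)·I_f / S_e.
E_s = 185 × 2.2 × 0.8556 × 0.69 / 0.012 = 20020 kPa

E_s ≈ 20000 kPa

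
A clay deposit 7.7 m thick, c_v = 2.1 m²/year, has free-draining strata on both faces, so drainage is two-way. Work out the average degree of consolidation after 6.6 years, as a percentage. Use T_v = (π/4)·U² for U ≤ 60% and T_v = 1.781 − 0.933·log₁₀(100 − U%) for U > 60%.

U ≈ 91.9 %

Drainage path length: H_d = H/2 = 3.85 m (double drainage).
T_v = c_v·t/H_d² = 2.1×6.6/3.85² = 0.93506.
T_v = 0.93506 corresponds to the U > 60% branch:
U = 1 − 10^((1.781 − T_v)/0.933)/100 = 0.9193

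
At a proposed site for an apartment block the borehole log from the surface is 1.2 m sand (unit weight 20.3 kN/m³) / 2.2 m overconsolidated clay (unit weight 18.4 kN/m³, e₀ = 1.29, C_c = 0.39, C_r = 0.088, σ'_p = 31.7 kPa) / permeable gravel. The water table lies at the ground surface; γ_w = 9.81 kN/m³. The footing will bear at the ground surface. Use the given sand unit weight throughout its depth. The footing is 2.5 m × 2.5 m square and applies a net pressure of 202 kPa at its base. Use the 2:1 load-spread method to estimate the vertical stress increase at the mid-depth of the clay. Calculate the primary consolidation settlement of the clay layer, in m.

Mid-depth of clay below the ground surface: z = 1.2 + 2.2/2 = 2.3 m.
Total vertical stress at mid-clay: σ_v = 20.3×1.2 + 18.4×1.1 = 44.6 kPa.
Pore pressure: u = 9.81×(2.3 − 0) = 22.563 kPa.
Initial effective stress: σ'_0 = σ_v − u = 44.6 − 22.563 = 22.037 kPa.
Stress increase at mid-clay by the 2:1 spreading method:
Δσ = qBL/((B+z)(L+z)) = 202×2.5×2.5/((2.5+2.3)(2.5+2.3)) = 54.796 kPa
Final effective stress: σ'_f = 22.037 + 54.796 = 76.833 kPa.
σ'_f = 76.833 > σ'_p = 31.7 kPa, so the stress path crosses the preconsolidation pressure — recompression up to σ'_p, then virgin compression beyond:
S_c = H/(1+e₀)·[C_r·log₁₀(σ'_p/σ'_0) + C_c·log₁₀(σ'_f/σ'_p)]
    = 2.2/2.29 × [0.088×log₁₀(31.7/22.037) + 0.39×log₁₀(76.833/31.7)]
    = 0.9607 × [0.013896 + 0.14995] = 0.1574 m

S_c ≈ 0.157 m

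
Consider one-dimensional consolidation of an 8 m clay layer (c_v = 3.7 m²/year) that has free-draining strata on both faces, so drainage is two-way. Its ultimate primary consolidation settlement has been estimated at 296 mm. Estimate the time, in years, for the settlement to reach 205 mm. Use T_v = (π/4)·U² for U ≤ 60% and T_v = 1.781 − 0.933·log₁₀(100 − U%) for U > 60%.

t ≈ 1.7 years

Drainage path length: H_d = H/2 = 4 m (double drainage).
U = S(t)/S_ult = 205/296 = 0.6926.
U > 60%: T_v = 1.781 − 0.933·log₁₀(100 − 69.257) = 0.39293.
t = T_v·H_d²/c_v = 0.39293×4²/3.7 = 1.699 years.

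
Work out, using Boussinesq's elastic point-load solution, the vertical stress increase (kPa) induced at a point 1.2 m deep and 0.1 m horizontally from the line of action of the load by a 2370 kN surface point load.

Boussinesq vertical stress below a point load on an elastic half-space:
Δσ_z = 3P/(2πz²) · [1 + (r/z)²]^(−5/2)
r/z = 0.1/1.2 = 0.083333; [1+(r/z)²]^(−5/2) = 0.98285.
Δσ_z = 3×2370/(2π×1.2²) × 0.98285 = 785.83 × 0.98285 = 772.4 kPa

Δσ_z ≈ 772 kPa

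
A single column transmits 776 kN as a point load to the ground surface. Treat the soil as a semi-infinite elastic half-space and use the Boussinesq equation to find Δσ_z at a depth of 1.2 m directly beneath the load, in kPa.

Boussinesq vertical stress below a point load on an elastic half-space:
Δσ_z = 3P/(2πz²) · [1 + (r/z)²]^(−5/2)
r/z = 0/1.2 = 0; [1+(r/z)²]^(−5/2) = 1.
Δσ_z = 3×776/(2π×1.2²) × 1 = 257.3 × 1 = 257.3 kPa

Δσ_z ≈ 257 kPa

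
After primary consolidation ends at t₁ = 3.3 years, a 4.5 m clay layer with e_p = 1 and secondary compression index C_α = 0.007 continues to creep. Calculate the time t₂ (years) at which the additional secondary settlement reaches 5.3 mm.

S_s = C_α·H/(1+e_p)·log₁₀(t₂/t₁) ⇒ log₁₀(t₂/t₁) = S_s·(1+e_p)/(C_α·H).
log₁₀(t₂/t₁) = 0.0053 × (1+1) / (0.007×4.5) = 0.3365
t₂ = t₁ × 10^0.3365 = 3.3 × 2.17 = 7.162 years

t₂ ≈ 7.16 years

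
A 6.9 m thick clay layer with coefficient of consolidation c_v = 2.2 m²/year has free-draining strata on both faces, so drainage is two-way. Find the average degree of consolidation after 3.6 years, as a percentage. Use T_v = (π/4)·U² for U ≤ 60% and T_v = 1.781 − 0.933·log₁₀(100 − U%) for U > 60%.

Drainage path length: H_d = H/2 = 3.45 m (double drainage).
T_v = c_v·t/H_d² = 2.2×3.6/3.45² = 0.66541.
T_v = 0.66541 corresponds to the U > 60% branch:
U = 1 − 10^((1.781 − T_v)/0.933)/100 = 0.8431

U ≈ 84.3 %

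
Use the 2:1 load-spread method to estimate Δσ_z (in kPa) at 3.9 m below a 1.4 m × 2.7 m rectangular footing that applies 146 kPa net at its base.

By the 2:1 method the load spreads at 1 horizontal : 2 vertical, so at depth z the loaded area has grown by z in each plan dimension:
Δσ = qBL/((B+z)(L+z)) = 146×1.4×2.7/((1.4+3.9)(2.7+3.9)) = 15.777 kPa

Δσ_z ≈ 15.8 kPa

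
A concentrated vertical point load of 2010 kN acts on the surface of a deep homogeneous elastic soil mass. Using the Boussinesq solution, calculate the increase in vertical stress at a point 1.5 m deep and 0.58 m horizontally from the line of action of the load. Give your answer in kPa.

Δσ_z ≈ 301 kPa

Boussinesq vertical stress below a point load on an elastic half-space:
Δσ_z = 3P/(2πz²) · [1 + (r/z)²]^(−5/2)
r/z = 0.58/1.5 = 0.38667; [1+(r/z)²]^(−5/2) = 0.70586.
Δσ_z = 3×2010/(2π×1.5²) × 0.70586 = 426.54 × 0.70586 = 301.1 kPa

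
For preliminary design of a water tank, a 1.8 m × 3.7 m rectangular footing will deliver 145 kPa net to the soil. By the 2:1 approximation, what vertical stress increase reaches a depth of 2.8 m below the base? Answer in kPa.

By the 2:1 method the load spreads at 1 horizontal : 2 vertical, so at depth z the loaded area has grown by z in each plan dimension:
Δσ = qBL/((B+z)(L+z)) = 145×1.8×3.7/((1.8+2.8)(3.7+2.8)) = 32.298 kPa

Δσ_z ≈ 32.3 kPa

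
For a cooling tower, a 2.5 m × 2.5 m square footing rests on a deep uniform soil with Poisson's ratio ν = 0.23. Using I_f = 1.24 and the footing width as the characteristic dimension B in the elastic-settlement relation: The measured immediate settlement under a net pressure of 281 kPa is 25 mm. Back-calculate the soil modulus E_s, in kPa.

E_s ≈ 33000 kPa

S_e = q·B·(1−ν²)/E_s · I_f  ⇒  E_s = q·B·(1−ν²)·I_f / S_e.
E_s = 281 × 2.5 × 0.9471 × 1.24 / 0.025 = 33000 kPa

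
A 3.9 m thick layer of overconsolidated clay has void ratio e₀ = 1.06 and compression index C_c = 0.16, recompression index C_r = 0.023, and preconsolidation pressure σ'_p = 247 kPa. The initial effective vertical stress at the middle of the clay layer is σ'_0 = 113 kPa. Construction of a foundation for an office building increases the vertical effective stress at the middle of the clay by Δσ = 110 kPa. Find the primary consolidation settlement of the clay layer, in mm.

Final effective stress: σ'_f = 113 + 110 = 223 kPa.
σ'_f = 223 ≤ σ'_p = 247 kPa, so the clay remains overconsolidated and only the recompression index applies:
S_c = C_r·H/(1+e₀)·log₁₀(σ'_f/σ'_0) = 0.023×3.9/2.06×log₁₀(223/113)
    = 0.043544 × 0.29523 = 0.01286 m

S_c ≈ 12.9 mm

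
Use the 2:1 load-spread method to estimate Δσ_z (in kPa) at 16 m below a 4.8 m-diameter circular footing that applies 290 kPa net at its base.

By the 2:1 method the load spreads at 1 horizontal : 2 vertical, so at depth z the loaded area has grown by z in each plan dimension:
Δσ ≈ qD²/(D+z)² = 290×4.8²/(4.8+16)² = 15.444 kPa

Δσ_z ≈ 15.4 kPa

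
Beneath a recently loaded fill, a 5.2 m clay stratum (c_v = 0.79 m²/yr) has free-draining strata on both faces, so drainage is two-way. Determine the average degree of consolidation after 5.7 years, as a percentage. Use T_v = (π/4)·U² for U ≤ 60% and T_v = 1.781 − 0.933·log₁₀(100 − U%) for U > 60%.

Drainage path length: H_d = H/2 = 2.6 m (double drainage).
T_v = c_v·t/H_d² = 0.79×5.7/2.6² = 0.66612.
T_v = 0.66612 corresponds to the U > 60% branch:
U = 1 − 10^((1.781 − T_v)/0.933)/100 = 0.8433

U ≈ 84.3 %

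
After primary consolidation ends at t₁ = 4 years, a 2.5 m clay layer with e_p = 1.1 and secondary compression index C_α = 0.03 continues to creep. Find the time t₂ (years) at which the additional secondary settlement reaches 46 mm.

t₂ ≈ 77.6 years

S_s = C_α·H/(1+e_p)·log₁₀(t₂/t₁) ⇒ log₁₀(t₂/t₁) = S_s·(1+e_p)/(C_α·H).
log₁₀(t₂/t₁) = 0.046 × (1+1.1) / (0.03×2.5) = 1.288
t₂ = t₁ × 10^1.288 = 4 × 19.41 = 77.64 years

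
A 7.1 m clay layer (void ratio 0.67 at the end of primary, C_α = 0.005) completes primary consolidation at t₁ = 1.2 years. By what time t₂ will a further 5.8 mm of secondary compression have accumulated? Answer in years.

S_s = C_α·H/(1+e_p)·log₁₀(t₂/t₁) ⇒ log₁₀(t₂/t₁) = S_s·(1+e_p)/(C_α·H).
log₁₀(t₂/t₁) = 0.0058 × (1+0.67) / (0.005×7.1) = 0.2728
t₂ = t₁ × 10^0.2728 = 1.2 × 1.874 = 2.249 years

t₂ ≈ 2.25 years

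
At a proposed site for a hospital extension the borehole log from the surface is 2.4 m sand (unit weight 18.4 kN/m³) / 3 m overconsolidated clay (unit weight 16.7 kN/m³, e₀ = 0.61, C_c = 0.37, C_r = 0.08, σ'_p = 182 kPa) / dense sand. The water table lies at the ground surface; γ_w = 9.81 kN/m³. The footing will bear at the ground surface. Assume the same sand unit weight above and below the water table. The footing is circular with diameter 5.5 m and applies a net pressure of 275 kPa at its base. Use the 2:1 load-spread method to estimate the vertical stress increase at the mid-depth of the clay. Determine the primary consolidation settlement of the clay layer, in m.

Mid-depth of clay below the ground surface: z = 2.4 + 3/2 = 3.9 m.
Total vertical stress at mid-clay: σ_v = 18.4×2.4 + 16.7×1.5 = 69.21 kPa.
Pore pressure: u = 9.81×(3.9 − 0) = 38.259 kPa.
Initial effective stress: σ'_0 = σ_v − u = 69.21 − 38.259 = 30.951 kPa.
Stress increase at mid-clay by the 2:1 spreading method:
Δσ ≈ qD²/(D+z)² = 275×5.5²/(5.5+3.9)² = 94.146 kPa
Final effective stress: σ'_f = 30.951 + 94.146 = 125.1 kPa.
σ'_f = 125.1 ≤ σ'_p = 182 kPa, so the clay remains overconsolidated and only the recompression index applies:
S_c = C_r·H/(1+e₀)·log₁₀(σ'_f/σ'_0) = 0.08×3/1.61×log₁₀(125.1/30.951)
    = 0.14907 × 0.60658 = 0.09042 m

S_c ≈ 0.0904 m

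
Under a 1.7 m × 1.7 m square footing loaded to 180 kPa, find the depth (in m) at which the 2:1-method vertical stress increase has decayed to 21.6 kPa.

z ≈ 3.21 m

2:1 spreading — at depth z the loaded area has grown by z in each plan dimension:
qB²/(B+z)² = Δσ_z ⇒ z = B(√(q/Δσ_z) − 1) = 1.7×(√(180/21.6) − 1) = 3.207 m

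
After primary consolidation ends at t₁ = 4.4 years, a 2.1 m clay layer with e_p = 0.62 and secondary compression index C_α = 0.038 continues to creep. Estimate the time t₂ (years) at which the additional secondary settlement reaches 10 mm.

S_s = C_α·H/(1+e_p)·log₁₀(t₂/t₁) ⇒ log₁₀(t₂/t₁) = S_s·(1+e_p)/(C_α·H).
log₁₀(t₂/t₁) = 0.01 × (1+0.62) / (0.038×2.1) = 0.203
t₂ = t₁ × 10^0.203 = 4.4 × 1.596 = 7.022 years

t₂ ≈ 7.02 years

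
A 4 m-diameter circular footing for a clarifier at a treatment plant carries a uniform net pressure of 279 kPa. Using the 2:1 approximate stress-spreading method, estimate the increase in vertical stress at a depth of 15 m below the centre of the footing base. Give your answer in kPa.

By the 2:1 method the load spreads at 1 horizontal : 2 vertical, so at depth z the loaded area has grown by z in each plan dimension:
Δσ ≈ qD²/(D+z)² = 279×4²/(4+15)² = 12.366 kPa

Δσ_z ≈ 12.4 kPa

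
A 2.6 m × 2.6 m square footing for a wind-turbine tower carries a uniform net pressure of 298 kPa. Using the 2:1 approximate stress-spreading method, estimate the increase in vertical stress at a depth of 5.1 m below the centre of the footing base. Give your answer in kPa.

Δσ_z ≈ 34 kPa

By the 2:1 method the load spreads at 1 horizontal : 2 vertical, so at depth z the loaded area has grown by z in each plan dimension:
Δσ = qBL/((B+z)(L+z)) = 298×2.6×2.6/((2.6+5.1)(2.6+5.1)) = 33.977 kPa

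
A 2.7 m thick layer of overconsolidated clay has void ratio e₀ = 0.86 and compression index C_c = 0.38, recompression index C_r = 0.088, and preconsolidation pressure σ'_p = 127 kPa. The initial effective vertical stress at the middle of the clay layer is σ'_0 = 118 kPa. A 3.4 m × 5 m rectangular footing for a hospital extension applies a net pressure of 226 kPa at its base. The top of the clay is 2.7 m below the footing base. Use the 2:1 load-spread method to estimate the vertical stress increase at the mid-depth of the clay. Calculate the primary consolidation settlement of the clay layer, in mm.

Mid-depth of clay below the footing base: z = 2.7 + 2.7/2 = 4.05 m.
Stress increase at mid-clay by the 2:1 spreading method:
Δσ = qBL/((B+z)(L+z)) = 226×3.4×5/((3.4+4.05)(5+4.05)) = 56.984 kPa
Final effective stress: σ'_f = 118 + 56.984 = 174.98 kPa.
σ'_f = 174.98 > σ'_p = 127 kPa, so the stress path crosses the preconsolidation pressure — recompression up to σ'_p, then virgin compression beyond:
S_c = H/(1+e₀)·[C_r·log₁₀(σ'_p/σ'_0) + C_c·log₁₀(σ'_f/σ'_p)]
    = 2.7/1.86 × [0.088×log₁₀(127/118) + 0.38×log₁₀(174.98/127)]
    = 1.4516 × [0.0028091 + 0.05289] = 0.08085 m

S_c ≈ 80.9 mm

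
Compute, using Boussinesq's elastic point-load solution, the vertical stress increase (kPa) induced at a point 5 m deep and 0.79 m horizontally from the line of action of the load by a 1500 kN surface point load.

Boussinesq vertical stress below a point load on an elastic half-space:
Δσ_z = 3P/(2πz²) · [1 + (r/z)²]^(−5/2)
r/z = 0.79/5 = 0.158; [1+(r/z)²]^(−5/2) = 0.94022.
Δσ_z = 3×1500/(2π×5²) × 0.94022 = 28.648 × 0.94022 = 26.94 kPa

Δσ_z ≈ 26.9 kPa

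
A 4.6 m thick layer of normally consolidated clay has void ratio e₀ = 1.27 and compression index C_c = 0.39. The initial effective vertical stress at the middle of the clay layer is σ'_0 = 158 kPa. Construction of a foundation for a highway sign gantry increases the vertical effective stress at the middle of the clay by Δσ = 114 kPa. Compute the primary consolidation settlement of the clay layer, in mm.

Final effective stress: σ'_f = σ'_0 + Δσ = 158 + 114 = 272 kPa.
Normally consolidated clay, so the full stress increment lies on the virgin compression line:
S_c = C_c·H/(1+e₀)·log₁₀(σ'_f/σ'_0) = 0.39×4.6/(1+1.27)×log₁₀(272/158)
    = 0.79031 × 0.23591 = 0.1864 m

S_c ≈ 186 mm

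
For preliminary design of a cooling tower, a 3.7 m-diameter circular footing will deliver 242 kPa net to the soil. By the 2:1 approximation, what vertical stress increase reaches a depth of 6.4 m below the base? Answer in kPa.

By the 2:1 method the load spreads at 1 horizontal : 2 vertical, so at depth z the loaded area has grown by z in each plan dimension:
Δσ ≈ qD²/(D+z)² = 242×3.7²/(3.7+6.4)² = 32.477 kPa

Δσ_z ≈ 32.5 kPa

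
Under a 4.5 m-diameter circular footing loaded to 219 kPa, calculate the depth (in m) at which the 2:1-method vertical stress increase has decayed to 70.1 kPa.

z ≈ 3.45 m

2:1 spreading — at depth z the loaded area has grown by z in each plan dimension:
qD²/(D+z)² = Δσ_z ⇒ z = D(√(q/Δσ_z) − 1) = 4.5×(√(219/70.1) − 1) = 3.454 m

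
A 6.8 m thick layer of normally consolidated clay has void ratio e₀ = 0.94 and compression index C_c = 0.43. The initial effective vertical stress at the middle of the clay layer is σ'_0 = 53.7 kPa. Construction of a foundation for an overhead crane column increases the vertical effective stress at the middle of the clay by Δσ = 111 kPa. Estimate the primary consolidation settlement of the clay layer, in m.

S_c ≈ 0.734 m

Final effective stress: σ'_f = σ'_0 + Δσ = 53.7 + 111 = 164.7 kPa.
Normally consolidated clay, so the full stress increment lies on the virgin compression line:
S_c = C_c·H/(1+e₀)·log₁₀(σ'_f/σ'_0) = 0.43×6.8/(1+0.94)×log₁₀(164.7/53.7)
    = 1.5072 × 0.48672 = 0.7336 m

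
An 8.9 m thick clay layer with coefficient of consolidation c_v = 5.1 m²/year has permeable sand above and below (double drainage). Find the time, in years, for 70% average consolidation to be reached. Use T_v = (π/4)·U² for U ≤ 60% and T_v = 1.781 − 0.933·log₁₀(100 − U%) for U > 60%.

Drainage path length: H_d = H/2 = 4.45 m (double drainage).
U > 60%: T_v = 1.781 − 0.933·log₁₀(100 − 70) = 0.40285.
t = T_v·H_d²/c_v = 0.40285×4.45²/5.1 = 1.564 years.

t ≈ 1.56 years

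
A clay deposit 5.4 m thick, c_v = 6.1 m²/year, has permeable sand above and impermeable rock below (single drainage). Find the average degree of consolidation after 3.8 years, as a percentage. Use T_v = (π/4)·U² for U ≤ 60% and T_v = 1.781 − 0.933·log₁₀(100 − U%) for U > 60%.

Drainage path length: H_d = H = 5.4 m (single drainage).
T_v = c_v·t/H_d² = 6.1×3.8/5.4² = 0.79492.
T_v = 0.79492 corresponds to the U > 60% branch:
U = 1 − 10^((1.781 − T_v)/0.933)/100 = 0.886

U ≈ 88.6 %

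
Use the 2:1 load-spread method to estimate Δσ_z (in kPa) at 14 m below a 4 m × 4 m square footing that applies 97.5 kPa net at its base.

By the 2:1 method the load spreads at 1 horizontal : 2 vertical, so at depth z the loaded area has grown by z in each plan dimension:
Δσ = qBL/((B+z)(L+z)) = 97.5×4×4/((4+14)(4+14)) = 4.8148 kPa

Δσ_z ≈ 4.81 kPa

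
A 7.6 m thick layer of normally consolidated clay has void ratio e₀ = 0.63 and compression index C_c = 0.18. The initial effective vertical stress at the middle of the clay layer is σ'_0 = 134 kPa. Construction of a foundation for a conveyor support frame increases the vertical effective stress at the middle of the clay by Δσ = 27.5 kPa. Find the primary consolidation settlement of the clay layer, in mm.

Final effective stress: σ'_f = σ'_0 + Δσ = 134 + 27.5 = 161.5 kPa.
Normally consolidated clay, so the full stress increment lies on the virgin compression line:
S_c = C_c·H/(1+e₀)·log₁₀(σ'_f/σ'_0) = 0.18×7.6/(1+0.63)×log₁₀(161.5/134)
    = 0.83926 × 0.081068 = 0.06804 m

S_c ≈ 68 mm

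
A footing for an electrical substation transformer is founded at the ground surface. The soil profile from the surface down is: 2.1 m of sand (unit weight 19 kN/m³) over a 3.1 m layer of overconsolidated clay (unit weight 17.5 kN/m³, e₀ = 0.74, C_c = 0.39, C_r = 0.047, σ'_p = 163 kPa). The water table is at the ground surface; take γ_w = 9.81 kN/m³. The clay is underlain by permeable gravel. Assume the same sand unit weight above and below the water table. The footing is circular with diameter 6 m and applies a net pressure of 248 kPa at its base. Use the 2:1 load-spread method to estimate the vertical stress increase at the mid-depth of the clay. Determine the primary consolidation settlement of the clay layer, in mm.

Mid-depth of clay below the ground surface: z = 2.1 + 3.1/2 = 3.65 m.
Total vertical stress at mid-clay: σ_v = 19×2.1 + 17.5×1.55 = 67.025 kPa.
Pore pressure: u = 9.81×(3.65 − 0) = 35.806 kPa.
Initial effective stress: σ'_0 = σ_v − u = 67.025 − 35.806 = 31.219 kPa.
Stress increase at mid-clay by the 2:1 spreading method:
Δσ ≈ qD²/(D+z)² = 248×6²/(6+3.65)² = 95.874 kPa
Final effective stress: σ'_f = 31.219 + 95.874 = 127.09 kPa.
σ'_f = 127.09 ≤ σ'_p = 163 kPa, so the clay remains overconsolidated and only the recompression index applies:
S_c = C_r·H/(1+e₀)·log₁₀(σ'_f/σ'_0) = 0.047×3.1/1.74×log₁₀(127.09/31.219)
    = 0.083735 × 0.60969 = 0.05105 m

S_c ≈ 51.1 mm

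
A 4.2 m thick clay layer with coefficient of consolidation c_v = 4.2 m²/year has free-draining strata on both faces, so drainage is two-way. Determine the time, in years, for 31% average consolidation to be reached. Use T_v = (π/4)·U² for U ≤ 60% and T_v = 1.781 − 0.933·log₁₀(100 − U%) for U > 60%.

Drainage path length: H_d = H/2 = 2.1 m (double drainage).
U ≤ 60%: T_v = (π/4)·U² = (π/4)×0.31² = 0.075477.
t = T_v·H_d²/c_v = 0.075477×2.1²/4.2 = 0.07925 years.

t ≈ 0.0793 years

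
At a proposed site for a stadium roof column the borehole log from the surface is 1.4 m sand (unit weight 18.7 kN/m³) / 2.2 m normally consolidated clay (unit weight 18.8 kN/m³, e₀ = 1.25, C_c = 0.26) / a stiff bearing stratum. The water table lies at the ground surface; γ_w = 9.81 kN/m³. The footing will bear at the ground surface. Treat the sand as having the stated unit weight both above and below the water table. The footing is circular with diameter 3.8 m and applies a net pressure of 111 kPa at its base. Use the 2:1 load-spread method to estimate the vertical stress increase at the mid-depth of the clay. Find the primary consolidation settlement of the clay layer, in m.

S_c ≈ 0.114 m

Mid-depth of clay below the ground surface: z = 1.4 + 2.2/2 = 2.5 m.
Total vertical stress at mid-clay: σ_v = 18.7×1.4 + 18.8×1.1 = 46.86 kPa.
Pore pressure: u = 9.81×(2.5 − 0) = 24.525 kPa.
Initial effective stress: σ'_0 = σ_v − u = 46.86 − 24.525 = 22.335 kPa.
Stress increase at mid-clay by the 2:1 spreading method:
Δσ ≈ qD²/(D+z)² = 111×3.8²/(3.8+2.5)² = 40.384 kPa
Final effective stress: σ'_f = σ'_0 + Δσ = 22.335 + 40.384 = 62.719 kPa.
Normally consolidated clay, so the full stress increment lies on the virgin compression line:
S_c = C_c·H/(1+e₀)·log₁₀(σ'_f/σ'_0) = 0.26×2.2/(1+1.25)×log₁₀(62.719/22.335)
    = 0.25422 × 0.44841 = 0.114 m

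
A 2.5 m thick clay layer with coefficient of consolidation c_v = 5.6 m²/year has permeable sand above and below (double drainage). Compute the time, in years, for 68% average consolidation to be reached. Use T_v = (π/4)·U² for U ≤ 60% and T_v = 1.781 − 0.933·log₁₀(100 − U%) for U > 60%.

Drainage path length: H_d = H/2 = 1.25 m (double drainage).
U > 60%: T_v = 1.781 − 0.933·log₁₀(100 − 68) = 0.3767.
t = T_v·H_d²/c_v = 0.3767×1.25²/5.6 = 0.1051 years.

t ≈ 0.105 years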